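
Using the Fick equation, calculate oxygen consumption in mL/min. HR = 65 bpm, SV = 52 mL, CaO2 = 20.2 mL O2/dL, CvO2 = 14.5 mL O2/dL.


CO = HR*SV = 65*52/1000 = 3.38 L/min
a-v O2 diff = 20.2 - 14.5 = 5.7 mL/dL
VO2 = CO * (CaO2-CvO2) * 10 dL/L
VO2 = 3.38 * 5.7 * 10
VO2 = 192.7 mL/min


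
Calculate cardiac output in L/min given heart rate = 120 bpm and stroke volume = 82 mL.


CO = HR * SV
CO = 120 * 82 / 1000
CO = 9.84 L/min


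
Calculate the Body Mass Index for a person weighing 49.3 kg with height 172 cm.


BMI = weight / height^2
height = 172 cm = 1.72 m
BMI = 49.3 / 1.72^2
BMI = 16.66 kg/m^2


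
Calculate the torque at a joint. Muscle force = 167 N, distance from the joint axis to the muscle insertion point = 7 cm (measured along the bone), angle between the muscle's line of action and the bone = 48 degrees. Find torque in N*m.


Torque = F * d * sin(theta)   (moment arm = d*sin(theta))
d = 7 cm = 0.07 m
Torque = 167 * 0.07 * sin(48)
Torque = 8.687 N*m


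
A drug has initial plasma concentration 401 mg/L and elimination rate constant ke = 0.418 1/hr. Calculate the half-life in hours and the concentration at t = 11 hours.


t_half = ln(2) / ke = 0.693147 / 0.418 = 1.658 hr
C(t) = C0 * exp(-ke*t) = 401 * exp(-0.418*11)
C(11) = 4.039 mg/L


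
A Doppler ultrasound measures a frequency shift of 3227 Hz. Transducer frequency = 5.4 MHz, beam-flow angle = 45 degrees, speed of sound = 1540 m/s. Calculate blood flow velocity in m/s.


v = fd * c / (2 * f0 * cos(theta))
v = 3227 * 1540 / (2 * 5.4000e+06 * cos(45))
v = 0.6507 m/s


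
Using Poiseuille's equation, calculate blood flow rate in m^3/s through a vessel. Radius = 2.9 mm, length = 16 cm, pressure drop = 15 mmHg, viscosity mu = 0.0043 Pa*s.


Q = pi*r^4*dP / (8*mu*L)
r = 0.0029 m, L = 0.16 m
dP = 15 mmHg = 1999.83 Pa
Q = 8.0734e-05 m^3/s


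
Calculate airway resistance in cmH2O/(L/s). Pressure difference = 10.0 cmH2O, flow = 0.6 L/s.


R = dP / flow
R = 10.0 / 0.6
R = 16.67 cmH2O/(L/s)


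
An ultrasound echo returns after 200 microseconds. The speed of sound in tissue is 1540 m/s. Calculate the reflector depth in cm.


depth = c * t / 2
t = 200 us = 2.0000e-04 s
depth = 1540 * 2.0000e-04 / 2
depth = 0.154 m = 15.4 cm


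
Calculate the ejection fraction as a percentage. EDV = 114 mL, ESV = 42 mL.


SV = EDV - ESV = 114 - 42 = 72 mL
EF = SV/EDV * 100 = 72/114 * 100
EF = 63.16%


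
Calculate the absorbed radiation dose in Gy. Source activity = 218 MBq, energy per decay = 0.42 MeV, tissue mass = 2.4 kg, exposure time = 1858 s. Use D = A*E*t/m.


A = 218 MBq = 2.1800e+08 Bq
E = 0.42 MeV = 6.7284e-14 J
D = A*E*t/m = 2.1800e+08*6.7284e-14*1858/2.4
D = 0.01136 Gy


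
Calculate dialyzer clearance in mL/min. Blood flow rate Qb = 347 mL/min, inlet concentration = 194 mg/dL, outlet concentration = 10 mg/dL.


K = Qb * (Cb_in - Cb_out) / Cb_in
K = 347 * (194 - 10) / 194
K = 329.1 mL/min


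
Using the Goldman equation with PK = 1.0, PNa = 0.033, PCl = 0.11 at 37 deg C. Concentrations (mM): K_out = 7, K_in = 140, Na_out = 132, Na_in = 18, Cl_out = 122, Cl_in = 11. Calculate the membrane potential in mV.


Vm = (RT/F)*ln((PK*Ko + PNa*Nao + PCl*Cli)/(PK*Ki + PNa*Nai + PCl*Clo))
Numer = 12.566, Denom = 154.014
Vm = -66.97 mV


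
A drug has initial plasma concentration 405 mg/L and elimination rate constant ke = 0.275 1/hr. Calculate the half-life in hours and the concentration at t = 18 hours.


t_half = ln(2) / ke = 0.693147 / 0.275 = 2.521 hr
C(t) = C0 * exp(-ke*t) = 405 * exp(-0.275*18)
C(18) = 2.869 mg/L


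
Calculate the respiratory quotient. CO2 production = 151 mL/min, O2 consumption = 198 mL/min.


RQ = VCO2 / VO2
RQ = 151 / 198
RQ = 0.7626


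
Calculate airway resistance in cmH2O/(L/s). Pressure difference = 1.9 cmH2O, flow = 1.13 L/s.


R = dP / flow
R = 1.9 / 1.13
R = 1.681 cmH2O/(L/s)


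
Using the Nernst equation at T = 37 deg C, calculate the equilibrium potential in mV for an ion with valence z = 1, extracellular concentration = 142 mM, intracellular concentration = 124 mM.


E = (RT/(zF)) * ln(C_out/C_in)
T = 37 + 273.15 = 310.15 K
E = (8.314 * 310.15 / (1 * 96485)) * ln(142/124)
E = 3.622 mV


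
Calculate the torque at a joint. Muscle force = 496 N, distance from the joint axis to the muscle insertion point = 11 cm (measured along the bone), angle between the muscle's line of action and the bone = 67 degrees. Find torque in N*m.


Torque = F * d * sin(theta)   (moment arm = d*sin(theta))
d = 11 cm = 0.11 m
Torque = 496 * 0.11 * sin(67)
Torque = 50.22 N*m


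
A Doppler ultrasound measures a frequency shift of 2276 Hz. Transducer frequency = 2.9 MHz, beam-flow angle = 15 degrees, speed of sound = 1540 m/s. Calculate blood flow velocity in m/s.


v = fd * c / (2 * f0 * cos(theta))
v = 2276 * 1540 / (2 * 2.9000e+06 * cos(15))
v = 0.6256 m/s


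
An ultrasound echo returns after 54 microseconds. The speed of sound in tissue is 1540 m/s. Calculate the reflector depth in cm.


depth = c * t / 2
t = 54 us = 5.4000e-05 s
depth = 1540 * 5.4000e-05 / 2
depth = 0.04158 m = 4.158 cm


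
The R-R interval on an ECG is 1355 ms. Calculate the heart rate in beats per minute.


HR = 60 / RR_interval(s)
RR = 1355 ms = 1.355 s
HR = 60 / 1.355 = 44.28 bpm


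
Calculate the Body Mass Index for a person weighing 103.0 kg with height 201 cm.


BMI = weight / height^2
height = 201 cm = 2.01 m
BMI = 103.0 / 2.01^2
BMI = 25.49 kg/m^2


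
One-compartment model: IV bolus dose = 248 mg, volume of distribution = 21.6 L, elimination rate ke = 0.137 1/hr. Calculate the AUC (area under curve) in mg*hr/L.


C0 = Dose/Vd = 248/21.6 = 11.4815 mg/L
AUC = C0/ke = 11.4815/0.137
AUC = 83.81 mg*hr/L


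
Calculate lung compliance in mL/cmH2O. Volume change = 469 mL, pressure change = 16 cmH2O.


C = dV / dP
C = 469 / 16
C = 29.31 mL/cmH2O


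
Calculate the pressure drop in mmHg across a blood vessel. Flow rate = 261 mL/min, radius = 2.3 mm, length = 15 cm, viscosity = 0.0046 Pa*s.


dP = 8*mu*L*Q / (pi*r^4)
Q = 261 mL/min = 4.35e-06 m^3/s
dP = 273.129 Pa = 273.129 / 133.322 mmHg = 2.049 mmHg


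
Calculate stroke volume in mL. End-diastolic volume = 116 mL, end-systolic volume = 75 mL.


SV = EDV - ESV
SV = 116 - 75
SV = 41 mL


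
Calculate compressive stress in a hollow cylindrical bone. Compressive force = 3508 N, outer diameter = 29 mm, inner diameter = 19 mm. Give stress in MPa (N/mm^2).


A = pi*(r_o^2 - r_i^2)
r_o = 14.5 mm, r_i = 9.5 mm
A = 376.991 mm^2
sigma = F/A = 3508 / 376.991
sigma = 9.305 MPa


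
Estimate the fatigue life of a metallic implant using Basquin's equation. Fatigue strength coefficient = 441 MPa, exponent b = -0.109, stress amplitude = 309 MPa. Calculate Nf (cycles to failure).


sigma_a = sigma_f' * (2Nf)^b
2Nf = (sigma_a/sigma_f')^(1/b)
2Nf = (309/441)^(1/-0.109)
2Nf = 26.136577
Nf = 13.07


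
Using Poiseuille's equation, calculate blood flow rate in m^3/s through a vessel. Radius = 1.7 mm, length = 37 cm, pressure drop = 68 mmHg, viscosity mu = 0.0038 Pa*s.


Q = pi*r^4*dP / (8*mu*L)
r = 0.0017 m, L = 0.37 m
dP = 68 mmHg = 9065.896 Pa
Q = 2.1149e-05 m^3/s


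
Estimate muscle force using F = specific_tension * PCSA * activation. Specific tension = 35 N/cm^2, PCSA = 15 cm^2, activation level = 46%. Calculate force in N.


F = sigma * PCSA * activation
F = 35 * 15 * 0.46
F = 241.5 N


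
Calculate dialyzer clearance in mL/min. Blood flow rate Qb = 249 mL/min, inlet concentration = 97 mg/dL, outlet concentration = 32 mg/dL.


K = Qb * (Cb_in - Cb_out) / Cb_in
K = 249 * (97 - 32) / 97
K = 166.9 mL/min


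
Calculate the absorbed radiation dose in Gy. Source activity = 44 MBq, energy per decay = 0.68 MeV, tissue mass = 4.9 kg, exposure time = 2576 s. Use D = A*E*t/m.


A = 44 MBq = 4.4000e+07 Bq
E = 0.68 MeV = 1.08936e-13 J
D = A*E*t/m = 4.4000e+07*1.08936e-13*2576/4.9
D = 0.00252 Gy


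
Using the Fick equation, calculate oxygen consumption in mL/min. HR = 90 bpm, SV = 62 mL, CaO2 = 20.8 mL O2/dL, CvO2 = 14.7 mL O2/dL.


CO = HR*SV = 90*62/1000 = 5.58 L/min
a-v O2 diff = 20.8 - 14.7 = 6.1 mL/dL
VO2 = CO * (CaO2-CvO2) * 10 dL/L
VO2 = 5.58 * 6.1 * 10
VO2 = 340.4 mL/min


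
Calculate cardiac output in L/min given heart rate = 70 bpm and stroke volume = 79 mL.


CO = HR * SV
CO = 70 * 79 / 1000
CO = 5.53 L/min


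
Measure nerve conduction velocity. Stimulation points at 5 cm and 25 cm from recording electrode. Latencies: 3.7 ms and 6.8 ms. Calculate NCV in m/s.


Distance = (25 - 5) / 100 = 0.2 m
dt = (6.8 - 3.7) / 1000 = 0.0031 s
NCV = dist / dt = 64.52 m/s


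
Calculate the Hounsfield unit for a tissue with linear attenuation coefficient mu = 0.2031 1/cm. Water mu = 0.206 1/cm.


HU = ((mu_tissue - mu_water) / mu_water) * 1000
HU = ((0.2031 - 0.206) / 0.206) * 1000
HU = -14.08


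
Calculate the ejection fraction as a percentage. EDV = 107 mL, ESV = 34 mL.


SV = EDV - ESV = 107 - 34 = 73 mL
EF = SV/EDV * 100 = 73/107 * 100
EF = 68.22%


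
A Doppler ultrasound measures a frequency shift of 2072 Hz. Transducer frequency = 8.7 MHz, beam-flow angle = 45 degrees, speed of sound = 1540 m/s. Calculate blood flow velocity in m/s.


v = fd * c / (2 * f0 * cos(theta))
v = 2072 * 1540 / (2 * 8.7000e+06 * cos(45))
v = 0.2593 m/s


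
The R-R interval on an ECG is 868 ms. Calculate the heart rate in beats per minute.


HR = 60 / RR_interval(s)
RR = 868 ms = 0.868 s
HR = 60 / 0.868 = 69.12 bpm


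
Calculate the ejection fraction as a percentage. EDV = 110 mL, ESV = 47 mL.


SV = EDV - ESV = 110 - 47 = 63 mL
EF = SV/EDV * 100 = 63/110 * 100
EF = 57.27%


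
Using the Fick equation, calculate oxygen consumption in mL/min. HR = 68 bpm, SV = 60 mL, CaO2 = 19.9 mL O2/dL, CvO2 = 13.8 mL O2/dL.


CO = HR*SV = 68*60/1000 = 4.08 L/min
a-v O2 diff = 19.9 - 13.8 = 6.1 mL/dL
VO2 = CO * (CaO2-CvO2) * 10 dL/L
VO2 = 4.08 * 6.1 * 10
VO2 = 248.9 mL/min


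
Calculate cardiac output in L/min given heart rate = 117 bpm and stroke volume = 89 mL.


CO = HR * SV
CO = 117 * 89 / 1000
CO = 10.41 L/min


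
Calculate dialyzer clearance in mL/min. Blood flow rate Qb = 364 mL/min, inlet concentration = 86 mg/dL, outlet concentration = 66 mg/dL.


K = Qb * (Cb_in - Cb_out) / Cb_in
K = 364 * (86 - 66) / 86
K = 84.65 mL/min


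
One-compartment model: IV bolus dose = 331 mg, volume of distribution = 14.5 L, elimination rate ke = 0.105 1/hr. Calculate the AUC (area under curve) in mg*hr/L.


C0 = Dose/Vd = 331/14.5 = 22.8276 mg/L
AUC = C0/ke = 22.8276/0.105
AUC = 217.4 mg*hr/L


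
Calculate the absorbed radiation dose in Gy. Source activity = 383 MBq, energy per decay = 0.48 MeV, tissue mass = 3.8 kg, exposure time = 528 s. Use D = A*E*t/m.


A = 383 MBq = 3.8300e+08 Bq
E = 0.48 MeV = 7.6896e-14 J
D = A*E*t/m = 3.8300e+08*7.6896e-14*528/3.8
D = 0.004092 Gy


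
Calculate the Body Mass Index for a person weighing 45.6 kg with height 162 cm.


BMI = weight / height^2
height = 162 cm = 1.62 m
BMI = 45.6 / 1.62^2
BMI = 17.38 kg/m^2


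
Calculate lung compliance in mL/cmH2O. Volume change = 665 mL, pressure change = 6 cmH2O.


C = dV / dP
C = 665 / 6
C = 110.8 mL/cmH2O


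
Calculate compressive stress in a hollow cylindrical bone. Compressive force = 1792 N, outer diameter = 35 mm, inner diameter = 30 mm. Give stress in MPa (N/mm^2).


A = pi*(r_o^2 - r_i^2)
r_o = 17.5 mm, r_i = 15 mm
A = 255.254 mm^2
sigma = F/A = 1792 / 255.254
sigma = 7.02 MPa


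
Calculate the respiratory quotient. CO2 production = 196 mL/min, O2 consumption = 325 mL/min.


RQ = VCO2 / VO2
RQ = 196 / 325
RQ = 0.6031


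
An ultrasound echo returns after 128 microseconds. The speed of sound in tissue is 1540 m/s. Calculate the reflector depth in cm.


depth = c * t / 2
t = 128 us = 1.2800e-04 s
depth = 1540 * 1.2800e-04 / 2
depth = 0.09856 m = 9.856 cm


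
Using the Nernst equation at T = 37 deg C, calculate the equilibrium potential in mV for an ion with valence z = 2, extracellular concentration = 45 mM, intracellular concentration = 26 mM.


E = (RT/(zF)) * ln(C_out/C_in)
T = 37 + 273.15 = 310.15 K
E = (8.314 * 310.15 / (2 * 96485)) * ln(45/26)
E = 7.33 mV


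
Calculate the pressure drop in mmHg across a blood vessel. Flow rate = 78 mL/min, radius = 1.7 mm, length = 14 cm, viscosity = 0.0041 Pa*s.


dP = 8*mu*L*Q / (pi*r^4)
Q = 78 mL/min = 1.3e-06 m^3/s
dP = 227.51 Pa = 227.51 / 133.322 mmHg = 1.706 mmHg


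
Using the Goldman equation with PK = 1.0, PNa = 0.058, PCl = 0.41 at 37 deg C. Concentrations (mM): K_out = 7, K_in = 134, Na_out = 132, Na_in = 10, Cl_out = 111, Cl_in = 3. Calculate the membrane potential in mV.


Vm = (RT/F)*ln((PK*Ko + PNa*Nao + PCl*Cli)/(PK*Ki + PNa*Nai + PCl*Clo))
Numer = 15.886, Denom = 180.09
Vm = -64.89 mV


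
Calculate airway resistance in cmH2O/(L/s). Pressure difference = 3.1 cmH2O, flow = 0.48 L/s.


R = dP / flow
R = 3.1 / 0.48
R = 6.458 cmH2O/(L/s)


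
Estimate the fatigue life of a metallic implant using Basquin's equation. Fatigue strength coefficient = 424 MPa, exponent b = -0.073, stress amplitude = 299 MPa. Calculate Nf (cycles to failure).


sigma_a = sigma_f' * (2Nf)^b
2Nf = (sigma_a/sigma_f')^(1/b)
2Nf = (299/424)^(1/-0.073)
2Nf = 119.67658
Nf = 59.84


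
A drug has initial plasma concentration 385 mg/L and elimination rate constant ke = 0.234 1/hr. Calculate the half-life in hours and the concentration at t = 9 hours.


t_half = ln(2) / ke = 0.693147 / 0.234 = 2.962 hr
C(t) = C0 * exp(-ke*t) = 385 * exp(-0.234*9)
C(9) = 46.86 mg/L


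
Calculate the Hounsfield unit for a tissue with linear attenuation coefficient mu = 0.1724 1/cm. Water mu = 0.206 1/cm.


HU = ((mu_tissue - mu_water) / mu_water) * 1000
HU = ((0.1724 - 0.206) / 0.206) * 1000
HU = -163.1


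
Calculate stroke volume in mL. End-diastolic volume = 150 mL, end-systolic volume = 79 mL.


SV = EDV - ESV
SV = 150 - 79
SV = 71 mL


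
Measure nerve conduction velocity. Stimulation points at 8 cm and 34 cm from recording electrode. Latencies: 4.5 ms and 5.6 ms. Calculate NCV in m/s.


Distance = (34 - 8) / 100 = 0.26 m
dt = (5.6 - 4.5) / 1000 = 0.0011 s
NCV = dist / dt = 236.4 m/s


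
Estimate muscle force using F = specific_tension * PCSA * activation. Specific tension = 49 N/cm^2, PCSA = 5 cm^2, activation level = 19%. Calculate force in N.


F = sigma * PCSA * activation
F = 49 * 5 * 0.19
F = 46.55 N


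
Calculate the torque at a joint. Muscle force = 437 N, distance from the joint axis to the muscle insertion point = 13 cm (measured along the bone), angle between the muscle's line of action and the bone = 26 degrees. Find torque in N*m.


Torque = F * d * sin(theta)   (moment arm = d*sin(theta))
d = 13 cm = 0.13 m
Torque = 437 * 0.13 * sin(26)
Torque = 24.9 N*m


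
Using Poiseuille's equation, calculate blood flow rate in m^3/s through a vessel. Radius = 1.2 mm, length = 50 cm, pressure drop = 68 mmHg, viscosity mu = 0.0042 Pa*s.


Q = pi*r^4*dP / (8*mu*L)
r = 0.0012 m, L = 0.5 m
dP = 68 mmHg = 9065.896 Pa
Q = 3.5154e-06 m^3/s


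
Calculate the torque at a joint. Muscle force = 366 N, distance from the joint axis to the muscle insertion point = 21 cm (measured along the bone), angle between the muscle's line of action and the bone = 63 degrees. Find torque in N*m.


Torque = F * d * sin(theta)   (moment arm = d*sin(theta))
d = 21 cm = 0.21 m
Torque = 366 * 0.21 * sin(63)
Torque = 68.48 N*m


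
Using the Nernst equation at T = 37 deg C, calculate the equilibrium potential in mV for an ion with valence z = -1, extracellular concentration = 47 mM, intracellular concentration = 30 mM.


E = (RT/(zF)) * ln(C_out/C_in)
T = 37 + 273.15 = 310.15 K
E = (8.314 * 310.15 / (-1 * 96485)) * ln(47/30)
E = -12 mV


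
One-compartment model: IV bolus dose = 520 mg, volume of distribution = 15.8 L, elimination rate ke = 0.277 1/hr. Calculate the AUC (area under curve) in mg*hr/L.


C0 = Dose/Vd = 520/15.8 = 32.9114 mg/L
AUC = C0/ke = 32.9114/0.277
AUC = 118.8 mg*hr/L


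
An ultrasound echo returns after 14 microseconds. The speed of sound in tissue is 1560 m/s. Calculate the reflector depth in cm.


depth = c * t / 2
t = 14 us = 1.4000e-05 s
depth = 1560 * 1.4000e-05 / 2
depth = 0.01092 m = 1.092 cm


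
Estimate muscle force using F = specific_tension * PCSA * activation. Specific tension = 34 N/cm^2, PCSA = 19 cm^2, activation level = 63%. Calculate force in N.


F = sigma * PCSA * activation
F = 34 * 19 * 0.63
F = 407 N


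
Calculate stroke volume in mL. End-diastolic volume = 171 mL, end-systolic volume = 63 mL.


SV = EDV - ESV
SV = 171 - 63
SV = 108 mL


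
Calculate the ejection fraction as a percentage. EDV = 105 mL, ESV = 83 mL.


SV = EDV - ESV = 105 - 83 = 22 mL
EF = SV/EDV * 100 = 22/105 * 100
EF = 20.95%


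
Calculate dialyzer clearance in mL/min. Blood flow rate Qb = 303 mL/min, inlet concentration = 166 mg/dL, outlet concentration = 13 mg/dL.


K = Qb * (Cb_in - Cb_out) / Cb_in
K = 303 * (166 - 13) / 166
K = 279.3 mL/min


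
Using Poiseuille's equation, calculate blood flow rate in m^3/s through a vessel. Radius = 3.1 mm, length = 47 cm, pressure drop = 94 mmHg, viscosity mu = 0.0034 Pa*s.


Q = pi*r^4*dP / (8*mu*L)
r = 0.0031 m, L = 0.47 m
dP = 94 mmHg = 12532.268 Pa
Q = 2.8442e-04 m^3/s


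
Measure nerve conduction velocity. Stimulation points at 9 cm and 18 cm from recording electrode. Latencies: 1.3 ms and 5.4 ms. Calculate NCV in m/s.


Distance = (18 - 9) / 100 = 0.09 m
dt = (5.4 - 1.3) / 1000 = 0.0041 s
NCV = dist / dt = 21.95 m/s


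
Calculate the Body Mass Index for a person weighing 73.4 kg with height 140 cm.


BMI = weight / height^2
height = 140 cm = 1.4 m
BMI = 73.4 / 1.4^2
BMI = 37.45 kg/m^2


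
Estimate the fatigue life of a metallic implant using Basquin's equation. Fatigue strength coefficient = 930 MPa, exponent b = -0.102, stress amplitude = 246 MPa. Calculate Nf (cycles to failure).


sigma_a = sigma_f' * (2Nf)^b
2Nf = (sigma_a/sigma_f')^(1/b)
2Nf = (246/930)^(1/-0.102)
2Nf = 459445.22
Nf = 2.297e+05


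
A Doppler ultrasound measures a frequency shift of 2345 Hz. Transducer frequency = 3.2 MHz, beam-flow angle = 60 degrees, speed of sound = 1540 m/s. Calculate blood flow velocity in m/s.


v = fd * c / (2 * f0 * cos(theta))
v = 2345 * 1540 / (2 * 3.2000e+06 * cos(60))
v = 1.129 m/s


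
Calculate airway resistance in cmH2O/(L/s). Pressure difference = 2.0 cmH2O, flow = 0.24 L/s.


R = dP / flow
R = 2.0 / 0.24
R = 8.333 cmH2O/(L/s)


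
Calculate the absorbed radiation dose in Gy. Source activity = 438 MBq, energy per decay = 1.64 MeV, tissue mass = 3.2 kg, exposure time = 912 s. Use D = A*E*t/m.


A = 438 MBq = 4.3800e+08 Bq
E = 1.64 MeV = 2.62728e-13 J
D = A*E*t/m = 4.3800e+08*2.62728e-13*912/3.2
D = 0.0328 Gy


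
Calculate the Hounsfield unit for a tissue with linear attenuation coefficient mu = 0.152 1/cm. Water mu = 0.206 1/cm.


HU = ((mu_tissue - mu_water) / mu_water) * 1000
HU = ((0.152 - 0.206) / 0.206) * 1000
HU = -262.1


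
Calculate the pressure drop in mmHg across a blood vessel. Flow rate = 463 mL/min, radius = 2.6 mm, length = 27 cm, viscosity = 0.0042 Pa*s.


dP = 8*mu*L*Q / (pi*r^4)
Q = 463 mL/min = 7.71667e-06 m^3/s
dP = 487.629 Pa = 487.629 / 133.322 mmHg = 3.658 mmHg


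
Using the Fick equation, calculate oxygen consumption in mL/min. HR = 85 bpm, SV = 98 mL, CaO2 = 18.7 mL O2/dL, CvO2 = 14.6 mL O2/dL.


CO = HR*SV = 85*98/1000 = 8.33 L/min
a-v O2 diff = 18.7 - 14.6 = 4.1 mL/dL
VO2 = CO * (CaO2-CvO2) * 10 dL/L
VO2 = 8.33 * 4.1 * 10
VO2 = 341.5 mL/min


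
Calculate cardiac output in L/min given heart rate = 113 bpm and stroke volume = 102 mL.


CO = HR * SV
CO = 113 * 102 / 1000
CO = 11.53 L/min


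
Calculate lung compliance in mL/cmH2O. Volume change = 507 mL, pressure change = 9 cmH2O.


C = dV / dP
C = 507 / 9
C = 56.33 mL/cmH2O


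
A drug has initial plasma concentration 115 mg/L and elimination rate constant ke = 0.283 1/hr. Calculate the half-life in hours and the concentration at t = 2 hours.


t_half = ln(2) / ke = 0.693147 / 0.283 = 2.449 hr
C(t) = C0 * exp(-ke*t) = 115 * exp(-0.283*2)
C(2) = 65.3 mg/L


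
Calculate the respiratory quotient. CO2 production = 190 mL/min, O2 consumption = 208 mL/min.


RQ = VCO2 / VO2
RQ = 190 / 208
RQ = 0.9135


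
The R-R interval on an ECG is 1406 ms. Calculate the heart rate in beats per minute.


HR = 60 / RR_interval(s)
RR = 1406 ms = 1.406 s
HR = 60 / 1.406 = 42.67 bpm


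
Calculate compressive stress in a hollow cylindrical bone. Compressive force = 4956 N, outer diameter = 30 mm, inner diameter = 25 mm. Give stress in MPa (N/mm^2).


A = pi*(r_o^2 - r_i^2)
r_o = 15 mm, r_i = 12.5 mm
A = 215.984 mm^2
sigma = F/A = 4956 / 215.984
sigma = 22.95 MPa


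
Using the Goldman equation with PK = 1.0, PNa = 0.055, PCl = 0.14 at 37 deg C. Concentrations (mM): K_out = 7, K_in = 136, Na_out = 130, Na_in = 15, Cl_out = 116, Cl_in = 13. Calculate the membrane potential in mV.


Vm = (RT/F)*ln((PK*Ko + PNa*Nao + PCl*Cli)/(PK*Ki + PNa*Nai + PCl*Clo))
Numer = 15.97, Denom = 153.065
Vm = -60.4 mV


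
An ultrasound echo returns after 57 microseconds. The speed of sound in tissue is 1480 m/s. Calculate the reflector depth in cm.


depth = c * t / 2
t = 57 us = 5.7000e-05 s
depth = 1480 * 5.7000e-05 / 2
depth = 0.04218 m = 4.218 cm


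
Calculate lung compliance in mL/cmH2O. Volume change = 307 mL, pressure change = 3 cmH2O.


C = dV / dP
C = 307 / 3
C = 102.3 mL/cmH2O


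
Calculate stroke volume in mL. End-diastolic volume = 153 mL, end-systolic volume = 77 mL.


SV = EDV - ESV
SV = 153 - 77
SV = 76 mL


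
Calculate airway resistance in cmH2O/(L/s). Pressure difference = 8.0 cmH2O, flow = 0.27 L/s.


R = dP / flow
R = 8.0 / 0.27
R = 29.63 cmH2O/(L/s)


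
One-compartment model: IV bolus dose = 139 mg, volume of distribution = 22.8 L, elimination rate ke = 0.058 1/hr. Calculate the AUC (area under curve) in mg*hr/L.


C0 = Dose/Vd = 139/22.8 = 6.09649 mg/L
AUC = C0/ke = 6.09649/0.058
AUC = 105.1 mg*hr/L


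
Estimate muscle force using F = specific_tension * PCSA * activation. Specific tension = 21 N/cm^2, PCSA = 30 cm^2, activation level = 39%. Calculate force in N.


F = sigma * PCSA * activation
F = 21 * 30 * 0.39
F = 245.7 N


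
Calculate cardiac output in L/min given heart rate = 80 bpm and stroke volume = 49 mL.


CO = HR * SV
CO = 80 * 49 / 1000
CO = 3.92 L/min


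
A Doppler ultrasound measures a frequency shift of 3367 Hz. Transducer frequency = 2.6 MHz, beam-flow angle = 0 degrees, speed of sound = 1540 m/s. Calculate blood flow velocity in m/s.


v = fd * c / (2 * f0 * cos(theta))
v = 3367 * 1540 / (2 * 2.6000e+06 * cos(0))
v = 0.9971 m/s


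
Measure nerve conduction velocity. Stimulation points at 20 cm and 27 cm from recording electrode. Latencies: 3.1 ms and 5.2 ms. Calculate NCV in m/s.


Distance = (27 - 20) / 100 = 0.07 m
dt = (5.2 - 3.1) / 1000 = 0.0021 s
NCV = dist / dt = 33.33 m/s


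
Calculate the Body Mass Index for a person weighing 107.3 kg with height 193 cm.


BMI = weight / height^2
height = 193 cm = 1.93 m
BMI = 107.3 / 1.93^2
BMI = 28.81 kg/m^2


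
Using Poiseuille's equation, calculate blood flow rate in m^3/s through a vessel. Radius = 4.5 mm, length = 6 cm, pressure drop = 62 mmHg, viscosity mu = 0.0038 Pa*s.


Q = pi*r^4*dP / (8*mu*L)
r = 0.0045 m, L = 0.06 m
dP = 62 mmHg = 8265.964 Pa
Q = 0.005838 m^3/s


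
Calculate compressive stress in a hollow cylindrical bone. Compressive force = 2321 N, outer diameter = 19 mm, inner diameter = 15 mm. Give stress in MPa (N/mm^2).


A = pi*(r_o^2 - r_i^2)
r_o = 9.5 mm, r_i = 7.5 mm
A = 106.814 mm^2
sigma = F/A = 2321 / 106.814
sigma = 21.73 MPa


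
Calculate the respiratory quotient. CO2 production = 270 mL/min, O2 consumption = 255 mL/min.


RQ = VCO2 / VO2
RQ = 270 / 255
RQ = 1.059


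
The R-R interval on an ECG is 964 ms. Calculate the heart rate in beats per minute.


HR = 60 / RR_interval(s)
RR = 964 ms = 0.964 s
HR = 60 / 0.964 = 62.24 bpm


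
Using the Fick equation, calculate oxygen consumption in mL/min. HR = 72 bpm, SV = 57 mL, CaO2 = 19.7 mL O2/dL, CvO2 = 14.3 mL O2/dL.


CO = HR*SV = 72*57/1000 = 4.104 L/min
a-v O2 diff = 19.7 - 14.3 = 5.4 mL/dL
VO2 = CO * (CaO2-CvO2) * 10 dL/L
VO2 = 4.104 * 5.4 * 10
VO2 = 221.6 mL/min


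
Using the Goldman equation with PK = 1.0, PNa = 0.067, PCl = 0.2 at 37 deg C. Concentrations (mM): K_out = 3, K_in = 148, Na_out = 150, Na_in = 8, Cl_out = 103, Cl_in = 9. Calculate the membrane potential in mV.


Vm = (RT/F)*ln((PK*Ko + PNa*Nao + PCl*Cli)/(PK*Ki + PNa*Nai + PCl*Clo))
Numer = 14.85, Denom = 169.136
Vm = -65.01 mV


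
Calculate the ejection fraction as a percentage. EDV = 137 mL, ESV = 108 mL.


SV = EDV - ESV = 137 - 108 = 29 mL
EF = SV/EDV * 100 = 29/137 * 100
EF = 21.17%


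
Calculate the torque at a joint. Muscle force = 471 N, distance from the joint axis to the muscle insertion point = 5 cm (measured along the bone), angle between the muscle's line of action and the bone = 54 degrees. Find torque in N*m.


Torque = F * d * sin(theta)   (moment arm = d*sin(theta))
d = 5 cm = 0.05 m
Torque = 471 * 0.05 * sin(54)
Torque = 19.05 N*m


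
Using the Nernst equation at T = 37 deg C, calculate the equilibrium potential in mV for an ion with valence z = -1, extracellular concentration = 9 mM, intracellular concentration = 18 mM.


E = (RT/(zF)) * ln(C_out/C_in)
T = 37 + 273.15 = 310.15 K
E = (8.314 * 310.15 / (-1 * 96485)) * ln(9/18)
E = 18.52 mV


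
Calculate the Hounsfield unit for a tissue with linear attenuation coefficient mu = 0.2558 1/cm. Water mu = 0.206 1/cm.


HU = ((mu_tissue - mu_water) / mu_water) * 1000
HU = ((0.2558 - 0.206) / 0.206) * 1000
HU = 241.7


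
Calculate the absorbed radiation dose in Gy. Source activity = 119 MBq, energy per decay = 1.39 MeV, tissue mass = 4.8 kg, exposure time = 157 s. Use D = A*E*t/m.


A = 119 MBq = 1.1900e+08 Bq
E = 1.39 MeV = 2.22678e-13 J
D = A*E*t/m = 1.1900e+08*2.22678e-13*157/4.8
D = 8.6673e-04 Gy


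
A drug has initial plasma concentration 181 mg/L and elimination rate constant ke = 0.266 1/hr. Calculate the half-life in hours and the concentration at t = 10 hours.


t_half = ln(2) / ke = 0.693147 / 0.266 = 2.606 hr
C(t) = C0 * exp(-ke*t) = 181 * exp(-0.266*10)
C(10) = 12.66 mg/L


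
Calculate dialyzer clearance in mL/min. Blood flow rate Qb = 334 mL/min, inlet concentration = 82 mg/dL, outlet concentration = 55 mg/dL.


K = Qb * (Cb_in - Cb_out) / Cb_in
K = 334 * (82 - 55) / 82
K = 110 mL/min


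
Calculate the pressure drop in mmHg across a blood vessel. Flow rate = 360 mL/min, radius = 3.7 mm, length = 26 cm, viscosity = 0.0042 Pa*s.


dP = 8*mu*L*Q / (pi*r^4)
Q = 360 mL/min = 6e-06 m^3/s
dP = 89.024 Pa = 89.024 / 133.322 mmHg = 0.6677 mmHg


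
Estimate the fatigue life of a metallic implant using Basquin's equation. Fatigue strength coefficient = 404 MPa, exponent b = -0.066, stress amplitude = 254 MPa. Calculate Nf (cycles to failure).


sigma_a = sigma_f' * (2Nf)^b
2Nf = (sigma_a/sigma_f')^(1/b)
2Nf = (254/404)^(1/-0.066)
2Nf = 1131.7546
Nf = 565.9


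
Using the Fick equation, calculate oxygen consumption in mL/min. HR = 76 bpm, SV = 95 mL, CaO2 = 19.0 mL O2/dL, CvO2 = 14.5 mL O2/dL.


CO = HR*SV = 76*95/1000 = 7.22 L/min
a-v O2 diff = 19.0 - 14.5 = 4.5 mL/dL
VO2 = CO * (CaO2-CvO2) * 10 dL/L
VO2 = 7.22 * 4.5 * 10
VO2 = 324.9 mL/min


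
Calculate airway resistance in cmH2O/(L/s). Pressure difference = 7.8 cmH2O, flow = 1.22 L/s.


R = dP / flow
R = 7.8 / 1.22
R = 6.393 cmH2O/(L/s)


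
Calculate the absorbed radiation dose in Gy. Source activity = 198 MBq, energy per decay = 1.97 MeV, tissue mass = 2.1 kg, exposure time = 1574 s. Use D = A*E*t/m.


A = 198 MBq = 1.9800e+08 Bq
E = 1.97 MeV = 3.15594e-13 J
D = A*E*t/m = 1.9800e+08*3.15594e-13*1574/2.1
D = 0.04684 Gy


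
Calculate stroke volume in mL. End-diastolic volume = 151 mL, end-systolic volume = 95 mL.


SV = EDV - ESV
SV = 151 - 95
SV = 56 mL


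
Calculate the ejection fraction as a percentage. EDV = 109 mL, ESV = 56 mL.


SV = EDV - ESV = 109 - 56 = 53 mL
EF = SV/EDV * 100 = 53/109 * 100
EF = 48.62%


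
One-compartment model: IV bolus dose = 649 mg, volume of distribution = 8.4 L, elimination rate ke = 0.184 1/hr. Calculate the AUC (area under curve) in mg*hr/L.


C0 = Dose/Vd = 649/8.4 = 77.2619 mg/L
AUC = C0/ke = 77.2619/0.184
AUC = 419.9 mg*hr/L


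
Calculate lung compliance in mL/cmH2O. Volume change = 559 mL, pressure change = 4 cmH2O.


C = dV / dP
C = 559 / 4
C = 139.8 mL/cmH2O


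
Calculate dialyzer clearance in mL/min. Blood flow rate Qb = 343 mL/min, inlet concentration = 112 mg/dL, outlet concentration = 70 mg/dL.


K = Qb * (Cb_in - Cb_out) / Cb_in
K = 343 * (112 - 70) / 112
K = 128.6 mL/min


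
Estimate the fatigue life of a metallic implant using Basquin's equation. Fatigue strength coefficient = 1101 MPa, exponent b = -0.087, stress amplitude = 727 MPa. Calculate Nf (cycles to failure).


sigma_a = sigma_f' * (2Nf)^b
2Nf = (sigma_a/sigma_f')^(1/b)
2Nf = (727/1101)^(1/-0.087)
2Nf = 117.99742
Nf = 59


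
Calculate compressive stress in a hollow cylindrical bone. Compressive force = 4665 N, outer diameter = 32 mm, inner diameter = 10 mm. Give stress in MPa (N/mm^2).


A = pi*(r_o^2 - r_i^2)
r_o = 16 mm, r_i = 5 mm
A = 725.708 mm^2
sigma = F/A = 4665 / 725.708
sigma = 6.428 MPa


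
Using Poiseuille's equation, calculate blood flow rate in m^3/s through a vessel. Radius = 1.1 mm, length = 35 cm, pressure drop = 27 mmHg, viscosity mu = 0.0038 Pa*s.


Q = pi*r^4*dP / (8*mu*L)
r = 0.0011 m, L = 0.35 m
dP = 27 mmHg = 3599.694 Pa
Q = 1.5561e-06 m^3/s


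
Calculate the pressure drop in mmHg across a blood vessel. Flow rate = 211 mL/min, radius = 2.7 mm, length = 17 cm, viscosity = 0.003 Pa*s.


dP = 8*mu*L*Q / (pi*r^4)
Q = 211 mL/min = 3.51667e-06 m^3/s
dP = 85.9383 Pa = 85.9383 / 133.322 mmHg = 0.6446 mmHg


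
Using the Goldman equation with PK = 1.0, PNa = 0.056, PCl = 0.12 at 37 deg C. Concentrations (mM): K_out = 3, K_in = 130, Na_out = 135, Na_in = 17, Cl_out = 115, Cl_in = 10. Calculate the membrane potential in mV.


Vm = (RT/F)*ln((PK*Ko + PNa*Nao + PCl*Cli)/(PK*Ki + PNa*Nai + PCl*Clo))
Numer = 11.76, Denom = 144.752
Vm = -67.09 mV


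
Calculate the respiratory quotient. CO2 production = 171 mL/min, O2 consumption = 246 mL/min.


RQ = VCO2 / VO2
RQ = 171 / 246
RQ = 0.6951


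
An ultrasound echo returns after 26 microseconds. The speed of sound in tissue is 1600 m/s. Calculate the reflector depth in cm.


depth = c * t / 2
t = 26 us = 2.6000e-05 s
depth = 1600 * 2.6000e-05 / 2
depth = 0.0208 m = 2.08 cm


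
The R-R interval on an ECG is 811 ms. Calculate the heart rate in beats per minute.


HR = 60 / RR_interval(s)
RR = 811 ms = 0.811 s
HR = 60 / 0.811 = 73.98 bpm


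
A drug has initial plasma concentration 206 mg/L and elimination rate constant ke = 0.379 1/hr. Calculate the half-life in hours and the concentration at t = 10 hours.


t_half = ln(2) / ke = 0.693147 / 0.379 = 1.829 hr
C(t) = C0 * exp(-ke*t) = 206 * exp(-0.379*10)
C(10) = 4.655 mg/L


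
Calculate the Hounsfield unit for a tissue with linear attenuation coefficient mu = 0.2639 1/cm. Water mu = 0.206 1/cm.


HU = ((mu_tissue - mu_water) / mu_water) * 1000
HU = ((0.2639 - 0.206) / 0.206) * 1000
HU = 281.1


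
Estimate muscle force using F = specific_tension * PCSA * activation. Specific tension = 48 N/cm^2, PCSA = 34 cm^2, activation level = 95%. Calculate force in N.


F = sigma * PCSA * activation
F = 48 * 34 * 0.95
F = 1550 N


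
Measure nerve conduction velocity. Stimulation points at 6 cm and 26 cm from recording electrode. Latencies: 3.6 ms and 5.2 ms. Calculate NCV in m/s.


Distance = (26 - 6) / 100 = 0.2 m
dt = (5.2 - 3.6) / 1000 = 0.0016 s
NCV = dist / dt = 125 m/s


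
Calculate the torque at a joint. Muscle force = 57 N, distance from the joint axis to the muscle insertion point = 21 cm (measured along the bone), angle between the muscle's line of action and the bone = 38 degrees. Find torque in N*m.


Torque = F * d * sin(theta)   (moment arm = d*sin(theta))
d = 21 cm = 0.21 m
Torque = 57 * 0.21 * sin(38)
Torque = 7.369 N*m


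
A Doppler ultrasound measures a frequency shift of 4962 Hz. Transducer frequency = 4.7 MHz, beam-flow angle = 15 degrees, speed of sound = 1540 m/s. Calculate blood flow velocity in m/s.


v = fd * c / (2 * f0 * cos(theta))
v = 4962 * 1540 / (2 * 4.7000e+06 * cos(15))
v = 0.8416 m/s


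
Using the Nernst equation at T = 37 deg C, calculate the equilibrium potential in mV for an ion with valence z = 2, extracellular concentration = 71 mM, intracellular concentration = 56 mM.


E = (RT/(zF)) * ln(C_out/C_in)
T = 37 + 273.15 = 310.15 K
E = (8.314 * 310.15 / (2 * 96485)) * ln(71/56)
E = 3.171 mV


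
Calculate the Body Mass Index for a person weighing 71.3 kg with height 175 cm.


BMI = weight / height^2
height = 175 cm = 1.75 m
BMI = 71.3 / 1.75^2
BMI = 23.28 kg/m^2


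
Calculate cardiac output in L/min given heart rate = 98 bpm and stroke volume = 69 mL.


CO = HR * SV
CO = 98 * 69 / 1000
CO = 6.762 L/min


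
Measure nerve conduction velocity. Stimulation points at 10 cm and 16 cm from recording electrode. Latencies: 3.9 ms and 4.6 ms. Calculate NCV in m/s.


Distance = (16 - 10) / 100 = 0.06 m
dt = (4.6 - 3.9) / 1000 = 7.0000e-04 s
NCV = dist / dt = 85.71 m/s


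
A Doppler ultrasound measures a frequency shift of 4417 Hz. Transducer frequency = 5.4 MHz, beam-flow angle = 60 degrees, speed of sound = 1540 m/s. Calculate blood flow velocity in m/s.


v = fd * c / (2 * f0 * cos(theta))
v = 4417 * 1540 / (2 * 5.4000e+06 * cos(60))
v = 1.26 m/s


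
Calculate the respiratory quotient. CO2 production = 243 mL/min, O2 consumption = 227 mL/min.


RQ = VCO2 / VO2
RQ = 243 / 227
RQ = 1.07


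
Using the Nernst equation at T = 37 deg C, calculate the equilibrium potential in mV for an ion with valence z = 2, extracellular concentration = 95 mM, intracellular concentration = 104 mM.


E = (RT/(zF)) * ln(C_out/C_in)
T = 37 + 273.15 = 310.15 K
E = (8.314 * 310.15 / (2 * 96485)) * ln(95/104)
E = -1.21 mV


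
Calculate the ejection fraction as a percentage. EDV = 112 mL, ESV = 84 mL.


SV = EDV - ESV = 112 - 84 = 28 mL
EF = SV/EDV * 100 = 28/112 * 100
EF = 25%


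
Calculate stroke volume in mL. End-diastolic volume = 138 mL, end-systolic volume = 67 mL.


SV = EDV - ESV
SV = 138 - 67
SV = 71 mL


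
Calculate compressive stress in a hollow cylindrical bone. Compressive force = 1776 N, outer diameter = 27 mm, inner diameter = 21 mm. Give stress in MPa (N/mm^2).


A = pi*(r_o^2 - r_i^2)
r_o = 13.5 mm, r_i = 10.5 mm
A = 226.195 mm^2
sigma = F/A = 1776 / 226.195
sigma = 7.852 MPa


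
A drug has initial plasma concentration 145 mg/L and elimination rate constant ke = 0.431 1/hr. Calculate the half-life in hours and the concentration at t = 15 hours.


t_half = ln(2) / ke = 0.693147 / 0.431 = 1.608 hr
C(t) = C0 * exp(-ke*t) = 145 * exp(-0.431*15)
C(15) = 0.2258 mg/L


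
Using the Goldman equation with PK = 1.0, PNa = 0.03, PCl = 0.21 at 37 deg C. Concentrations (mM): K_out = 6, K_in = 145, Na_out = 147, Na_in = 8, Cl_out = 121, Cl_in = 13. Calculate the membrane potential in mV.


Vm = (RT/F)*ln((PK*Ko + PNa*Nao + PCl*Cli)/(PK*Ki + PNa*Nai + PCl*Clo))
Numer = 13.14, Denom = 170.65
Vm = -68.52 mV


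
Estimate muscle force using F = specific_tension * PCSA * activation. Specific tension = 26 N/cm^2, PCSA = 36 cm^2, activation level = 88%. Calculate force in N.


F = sigma * PCSA * activation
F = 26 * 36 * 0.88
F = 823.7 N


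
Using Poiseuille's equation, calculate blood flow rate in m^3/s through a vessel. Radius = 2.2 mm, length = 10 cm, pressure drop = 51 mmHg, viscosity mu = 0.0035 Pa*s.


Q = pi*r^4*dP / (8*mu*L)
r = 0.0022 m, L = 0.1 m
dP = 51 mmHg = 6799.422 Pa
Q = 1.7871e-04 m^3/s


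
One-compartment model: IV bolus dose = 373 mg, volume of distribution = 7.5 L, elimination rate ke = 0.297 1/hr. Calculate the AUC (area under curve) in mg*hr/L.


C0 = Dose/Vd = 373/7.5 = 49.7333 mg/L
AUC = C0/ke = 49.7333/0.297
AUC = 167.5 mg*hr/L


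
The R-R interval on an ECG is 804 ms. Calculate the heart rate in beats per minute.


HR = 60 / RR_interval(s)
RR = 804 ms = 0.804 s
HR = 60 / 0.804 = 74.63 bpm


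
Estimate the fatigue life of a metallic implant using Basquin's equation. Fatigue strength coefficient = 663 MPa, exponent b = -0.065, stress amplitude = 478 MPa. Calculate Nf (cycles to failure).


sigma_a = sigma_f' * (2Nf)^b
2Nf = (sigma_a/sigma_f')^(1/b)
2Nf = (478/663)^(1/-0.065)
2Nf = 153.43795
Nf = 76.72


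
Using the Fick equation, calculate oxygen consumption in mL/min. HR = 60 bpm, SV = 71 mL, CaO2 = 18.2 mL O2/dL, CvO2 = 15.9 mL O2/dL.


CO = HR*SV = 60*71/1000 = 4.26 L/min
a-v O2 diff = 18.2 - 15.9 = 2.3 mL/dL
VO2 = CO * (CaO2-CvO2) * 10 dL/L
VO2 = 4.26 * 2.3 * 10
VO2 = 97.98 mL/min


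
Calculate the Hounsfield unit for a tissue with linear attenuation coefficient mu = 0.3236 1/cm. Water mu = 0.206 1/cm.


HU = ((mu_tissue - mu_water) / mu_water) * 1000
HU = ((0.3236 - 0.206) / 0.206) * 1000
HU = 570.9


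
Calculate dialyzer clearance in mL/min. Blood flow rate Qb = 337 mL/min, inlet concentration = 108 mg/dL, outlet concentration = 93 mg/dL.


K = Qb * (Cb_in - Cb_out) / Cb_in
K = 337 * (108 - 93) / 108
K = 46.81 mL/min


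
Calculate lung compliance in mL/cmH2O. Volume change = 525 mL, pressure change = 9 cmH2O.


C = dV / dP
C = 525 / 9
C = 58.33 mL/cmH2O


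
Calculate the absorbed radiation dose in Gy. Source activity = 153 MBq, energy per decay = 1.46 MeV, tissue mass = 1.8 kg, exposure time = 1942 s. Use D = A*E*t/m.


A = 153 MBq = 1.5300e+08 Bq
E = 1.46 MeV = 2.33892e-13 J
D = A*E*t/m = 1.5300e+08*2.33892e-13*1942/1.8
D = 0.03861 Gy


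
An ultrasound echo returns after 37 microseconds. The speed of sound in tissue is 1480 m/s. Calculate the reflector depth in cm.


depth = c * t / 2
t = 37 us = 3.7000e-05 s
depth = 1480 * 3.7000e-05 / 2
depth = 0.02738 m = 2.738 cm


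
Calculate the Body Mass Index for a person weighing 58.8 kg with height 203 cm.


BMI = weight / height^2
height = 203 cm = 2.03 m
BMI = 58.8 / 2.03^2
BMI = 14.27 kg/m^2


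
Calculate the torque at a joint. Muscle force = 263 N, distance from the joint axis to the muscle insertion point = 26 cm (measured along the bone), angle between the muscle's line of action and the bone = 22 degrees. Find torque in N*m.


Torque = F * d * sin(theta)   (moment arm = d*sin(theta))
d = 26 cm = 0.26 m
Torque = 263 * 0.26 * sin(22)
Torque = 25.62 N*m


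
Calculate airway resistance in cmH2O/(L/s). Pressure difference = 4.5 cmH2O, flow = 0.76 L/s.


R = dP / flow
R = 4.5 / 0.76
R = 5.921 cmH2O/(L/s)


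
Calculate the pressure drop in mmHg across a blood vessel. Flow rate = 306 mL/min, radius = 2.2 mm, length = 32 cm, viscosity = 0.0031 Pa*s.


dP = 8*mu*L*Q / (pi*r^4)
Q = 306 mL/min = 5.1e-06 m^3/s
dP = 549.96 Pa = 549.96 / 133.322 mmHg = 4.125 mmHg


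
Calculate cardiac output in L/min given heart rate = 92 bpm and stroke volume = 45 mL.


CO = HR * SV
CO = 92 * 45 / 1000
CO = 4.14 L/min


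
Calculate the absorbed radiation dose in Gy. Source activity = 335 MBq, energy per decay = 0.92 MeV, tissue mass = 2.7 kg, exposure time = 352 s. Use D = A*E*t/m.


A = 335 MBq = 3.3500e+08 Bq
E = 0.92 MeV = 1.47384e-13 J
D = A*E*t/m = 3.3500e+08*1.47384e-13*352/2.7
D = 0.006437 Gy
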